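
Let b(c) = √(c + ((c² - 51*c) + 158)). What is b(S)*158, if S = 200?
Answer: 158*√30158 ≈ 27438.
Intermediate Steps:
b(c) = √(158 + c² - 50*c) (b(c) = √(c + (158 + c² - 51*c)) = √(158 + c² - 50*c))
b(S)*158 = √(158 + 200² - 50*200)*158 = √(158 + 40000 - 10000)*158 = √30158*158 = 158*√30158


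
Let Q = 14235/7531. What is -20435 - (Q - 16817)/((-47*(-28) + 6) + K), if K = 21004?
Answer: -1717877563259/84068553 ≈ -20434.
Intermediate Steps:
Q = 14235/7531 (Q = 14235*(1/7531) = 14235/7531 ≈ 1.8902)
-20435 - (Q - 16817)/((-47*(-28) + 6) + K) = -20435 - (14235/7531 - 16817)/((-47*(-28) + 6) + 21004) = -20435 - (-126634592)/(7531*((1316 + 6) + 21004)) = -20435 - (-126634592)/(7531*(1322 + 21004)) = -20435 - (-126634592)/(7531*22326) = -20435 - 1*(-63317296/84068553) = -20435 + 63317296/84068553 = -1717877563259/84068553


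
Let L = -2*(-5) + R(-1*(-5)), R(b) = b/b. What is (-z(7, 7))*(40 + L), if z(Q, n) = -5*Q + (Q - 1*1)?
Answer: 1479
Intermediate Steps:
z(Q, n) = -1 - 4*Q (z(Q, n) = -5*Q + (Q - 1) = -5*Q + (-1 + Q) = -1 - 4*Q)
R(b) = 1
L = 11 (L = -2*(-5) + 1 = 10 + 1 = 11)
(-z(7, 7))*(40 + L) = (-(-1 - 4*7))*(40 + 11) = -(-1 - 28)*51 = -1*(-29)*51 = 29*51 = 1479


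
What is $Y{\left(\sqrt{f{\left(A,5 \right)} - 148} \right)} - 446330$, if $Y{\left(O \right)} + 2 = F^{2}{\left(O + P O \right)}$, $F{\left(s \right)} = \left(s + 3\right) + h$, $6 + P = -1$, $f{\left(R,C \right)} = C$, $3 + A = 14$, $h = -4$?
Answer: $-451479 + 12 i \sqrt{143} \approx -4.5148 \cdot 10^{5} + 143.5 i$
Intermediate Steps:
$A = 11$ ($A = -3 + 14 = 11$)
$P = -7$ ($P = -6 - 1 = -7$)
$F{\left(s \right)} = -1 + s$ ($F{\left(s \right)} = \left(s + 3\right) - 4 = \left(3 + s\right) - 4 = -1 + s$)
$Y{\left(O \right)} = -2 + \left(-1 - 6 O\right)^{2}$ ($Y{\left(O \right)} = -2 + \left(-1 + \left(O - 7 O\right)\right)^{2} = -2 + \left(-1 - 6 O\right)^{2}$)
$Y{\left(\sqrt{f{\left(A,5 \right)} - 148} \right)} - 446330 = \left(-2 + \left(1 + 6 \sqrt{5 - 148}\right)^{2}\right) - 446330 = \left(-2 + \left(1 + 6 \sqrt{-143}\right)^{2}\right) - 446330 = \left(-2 + \left(1 + 6 i \sqrt{143}\right)^{2}\right) - 446330 = -446332 + \left(1 + 6 i \sqrt{143}\right)^{2}$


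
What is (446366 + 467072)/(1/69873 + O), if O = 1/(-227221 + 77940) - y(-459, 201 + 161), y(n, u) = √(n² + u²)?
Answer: -756584184042375656352/37179590637253823411176061 - 496909077657646699961377110*√13669/37179590637253823411176061 ≈ -1562.6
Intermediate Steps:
O = -1/149281 - 5*√13669 (O = 1/(-227221 + 77940) - √((-459)² + (201 + 161)²) = 1/(-149281) - √(210681 + 362²) = -1/149281 - √(210681 + 131044) = -1/149281 - √341725 = -1/149281 - 5*√13669 ≈ -584.57)
(446366 + 467072)/(1/69873 + O) = (446366 + 467072)/(1/69873 + (-1/149281 - 5*√13669)) = 913438/(1/69873 + (-1/149281 - 5*√13669)) = 913438/(79408/10430711313 - 5*√13669)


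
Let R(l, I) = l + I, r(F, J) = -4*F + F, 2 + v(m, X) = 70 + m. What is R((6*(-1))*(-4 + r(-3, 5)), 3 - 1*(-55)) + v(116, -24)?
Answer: 212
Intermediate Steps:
v(m, X) = 68 + m (v(m, X) = -2 + (70 + m) = 68 + m)
r(F, J) = -3*F
R(l, I) = I + l
R((6*(-1))*(-4 + r(-3, 5)), 3 - 1*(-55)) + v(116, -24) = ((3 - 1*(-55)) + (6*(-1))*(-4 - 3*(-3))) + (68 + 116) = ((3 + 55) - 6*(-4 + 9)) + 184 = (58 - 6*5) + 184 = (58 - 30) + 184 = 28 + 184 = 212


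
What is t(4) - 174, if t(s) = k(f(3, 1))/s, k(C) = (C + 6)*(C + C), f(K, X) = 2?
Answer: -166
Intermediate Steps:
k(C) = 2*C*(6 + C) (k(C) = (6 + C)*(2*C) = 2*C*(6 + C))
t(s) = 32/s (t(s) = (2*2*(6 + 2))/s = (2*2*8)/s = 32/s)
t(4) - 174 = 32/4 - 174 = 32*(¼) - 174 = 8 - 174 = -166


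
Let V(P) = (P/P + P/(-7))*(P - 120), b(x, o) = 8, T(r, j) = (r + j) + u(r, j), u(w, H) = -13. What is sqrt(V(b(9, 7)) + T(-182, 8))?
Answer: 3*I*sqrt(19) ≈ 13.077*I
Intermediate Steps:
T(r, j) = -13 + j + r (T(r, j) = (r + j) - 13 = (j + r) - 13 = -13 + j + r)
V(P) = (1 - P/7)*(-120 + P) (V(P) = (1 + P*(-1/7))*(-120 + P) = (1 - P/7)*(-120 + P))
sqrt(V(b(9, 7)) + T(-182, 8)) = sqrt((-120 - 1/7*8**2 + (127/7)*8) + (-13 + 8 - 182)) = sqrt((-120 - 1/7*64 + 1016/7) - 187) = sqrt((-120 - 64/7 + 1016/7) - 187) = sqrt(16 - 187) = sqrt(-171) = 3*I*sqrt(19)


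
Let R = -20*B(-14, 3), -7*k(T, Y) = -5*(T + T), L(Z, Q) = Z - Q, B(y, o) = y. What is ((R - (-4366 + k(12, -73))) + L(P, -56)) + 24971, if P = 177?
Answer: 208830/7 ≈ 29833.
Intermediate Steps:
k(T, Y) = 10*T/7 (k(T, Y) = -(-5)*(T + T)/7 = -(-5)*2*T/7 = -(-10)*T/7 = 10*T/7)
R = 280 (R = -20*(-14) = 280)
((R - (-4366 + k(12, -73))) + L(P, -56)) + 24971 = ((280 - (-4366 + (10/7)*12)) + (177 - 1*(-56))) + 24971 = ((280 - (-4366 + 120/7)) + (177 + 56)) + 24971 = ((280 - 1*(-30442/7)) + 233) + 24971 = ((280 + 30442/7) + 233) + 24971 = (32402/7 + 233) + 24971 = 34033/7 + 24971 = 208830/7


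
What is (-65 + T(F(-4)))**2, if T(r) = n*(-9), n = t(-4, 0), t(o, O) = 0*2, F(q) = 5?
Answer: 4225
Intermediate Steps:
t(o, O) = 0
n = 0
T(r) = 0 (T(r) = 0*(-9) = 0)
(-65 + T(F(-4)))**2 = (-65 + 0)**2 = (-65)**2 = 4225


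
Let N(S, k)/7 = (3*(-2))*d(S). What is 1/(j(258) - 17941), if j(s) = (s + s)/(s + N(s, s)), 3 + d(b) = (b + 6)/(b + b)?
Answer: -1299/23303510 ≈ -5.5743e-5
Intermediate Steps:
d(b) = -3 + (6 + b)/(2*b) (d(b) = -3 + (b + 6)/(b + b) = -3 + (6 + b)/((2*b)) = -3 + (6 + b)*(1/(2*b)) = -3 + (6 + b)/(2*b))
N(S, k) = 105 - 126/S (N(S, k) = 7*((3*(-2))*(-5/2 + 3/S)) = 7*(-6*(-5/2 + 3/S)) = 7*(15 - 18/S) = 105 - 126/S)
j(s) = 2*s/(105 + s - 126/s) (j(s) = (s + s)/(s + (105 - 126/s)) = (2*s)/(105 + s - 126/s) = 2*s/(105 + s - 126/s))
1/(j(258) - 17941) = 1/(2*258²/(-126 + 258² + 105*258) - 17941) = 1/(2*66564/(-126 + 66564 + 27090) - 17941) = 1/(2*66564/93528 - 17941) = 1/(2*66564*(1/93528) - 17941) = 1/(1849/1299 - 17941) = 1/(-23303510/1299) = -1299/23303510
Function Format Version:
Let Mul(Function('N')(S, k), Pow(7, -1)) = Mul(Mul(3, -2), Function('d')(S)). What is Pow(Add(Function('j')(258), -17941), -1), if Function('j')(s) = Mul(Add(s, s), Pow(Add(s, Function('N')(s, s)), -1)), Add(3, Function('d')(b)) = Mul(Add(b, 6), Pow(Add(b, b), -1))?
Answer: Rational(-1299, 23303510) ≈ -5.5743e-5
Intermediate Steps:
Function('d')(b) = Add(-3, Mul(Rational(1, 2), Pow(b, -1), Add(6, b))) (Function('d')(b) = Add(-3, Mul(Add(b, 6), Pow(Add(b, b), -1))) = Add(-3, Mul(Add(6, b), Pow(Mul(2, b), -1))) = Add(-3, Mul(Add(6, b), Mul(Rational(1, 2), Pow(b, -1)))) = Add(-3, Mul(Rational(1, 2), Pow(b, -1), Add(6, b))))
Function('N')(S, k) = Add(105, Mul(-126, Pow(S, -1))) (Function('N')(S, k) = Mul(7, Mul(Mul(3, -2), Add(Rational(-5, 2), Mul(3, Pow(S, -1))))) = Mul(7, Mul(-6, Add(Rational(-5, 2), Mul(3, Pow(S, -1))))) = Mul(7, Add(15, Mul(-18, Pow(S, -1)))) = Add(105, Mul(-126, Pow(S, -1))))
Function('j')(s) = Mul(2, s, Pow(Add(105, s, Mul(-126, Pow(s, -1))), -1)) (Function('j')(s) = Mul(Add(s, s), Pow(Add(s, Add(105, Mul(-126, Pow(s, -1)))), -1)) = Mul(Mul(2, s), Pow(Add(105, s, Mul(-126, Pow(s, -1))), -1)) = Mul(2, s, Pow(Add(105, s, Mul(-126, Pow(s, -1))), -1)))
Pow(Add(Function('j')(258), -17941), -1) = Pow(Add(Mul(2, Pow(258, 2), Pow(Add(-126, Pow(258, 2), Mul(105, 258)), -1)), -17941), -1) = Pow(Add(Mul(2, 66564, Pow(Add(-126, 66564, 27090), -1)), -17941), -1) = Pow(Add(Mul(2, 66564, Pow(93528, -1)), -17941), -1) = Pow(Add(Mul(2, 66564, Rational(1, 93528)), -17941), -1) = Pow(Add(Rational(1849, 1299), -17941), -1) = Pow(Rational(-23303510, 1299), -1) = Rational(-1299, 23303510)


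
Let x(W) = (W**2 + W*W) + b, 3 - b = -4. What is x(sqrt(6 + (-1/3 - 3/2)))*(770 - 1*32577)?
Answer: -1463122/3 ≈ -4.8771e+5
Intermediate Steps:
b = 7 (b = 3 - 1*(-4) = 3 + 4 = 7)
x(W) = 7 + 2*W**2 (x(W) = (W**2 + W*W) + 7 = (W**2 + W**2) + 7 = 2*W**2 + 7 = 7 + 2*W**2)
x(sqrt(6 + (-1/3 - 3/2)))*(770 - 1*32577) = (7 + 2*(sqrt(6 + (-1/3 - 3/2)))**2)*(770 - 1*32577) = (7 + 2*(sqrt(6 + (-1*1/3 - 3*1/2)))**2)*(770 - 32577) = (7 + 2*(sqrt(6 + (-1/3 - 3/2)))**2)*(-31807) = (7 + 2*(sqrt(6 - 11/6))**2)*(-31807) = (7 + 2*(sqrt(25/6))**2)*(-31807) = (7 + 2*(5*sqrt(6)/6)**2)*(-31807) = (7 + 2*(25/6))*(-31807) = (7 + 25/3)*(-31807) = (46/3)*(-31807) = -1463122/3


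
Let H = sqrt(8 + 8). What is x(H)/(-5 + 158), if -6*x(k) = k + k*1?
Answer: -4/459 ≈ -0.0087146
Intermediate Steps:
H = 4 (H = sqrt(16) = 4)
x(k) = -k/3 (x(k) = -(k + k*1)/6 = -(k + k)/6 = -k/3)
x(H)/(-5 + 158) = (-1/3*4)/(-5 + 158) = -4/3/153 = -4/3*1/153 = -4/459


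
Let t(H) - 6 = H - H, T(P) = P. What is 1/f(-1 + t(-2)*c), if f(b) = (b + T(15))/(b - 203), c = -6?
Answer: 120/11 ≈ 10.909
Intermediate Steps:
t(H) = 6 (t(H) = 6 + (H - H) = 6 + 0 = 6)
f(b) = (15 + b)/(-203 + b) (f(b) = (b + 15)/(b - 203) = (15 + b)/(-203 + b))
1/f(-1 + t(-2)*c) = 1/((15 + (-1 + 6*(-6)))/(-203 + (-1 + 6*(-6)))) = 1/((15 + (-1 - 36))/(-203 + (-1 - 36))) = 1/((15 - 37)/(-203 - 37)) = 1/(-22/(-240)) = 1/(-1/240*(-22)) = 1/(11/120) = 120/11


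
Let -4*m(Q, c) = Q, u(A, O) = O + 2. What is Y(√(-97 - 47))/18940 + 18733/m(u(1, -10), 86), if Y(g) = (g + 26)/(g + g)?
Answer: 354803021/37880 - 13*I/227280 ≈ 9366.5 - 5.7198e-5*I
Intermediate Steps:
u(A, O) = 2 + O
m(Q, c) = -Q/4
Y(g) = (26 + g)/(2*g) (Y(g) = (26 + g)/((2*g)) = (26 + g)*(1/(2*g)) = (26 + g)/(2*g))
Y(√(-97 - 47))/18940 + 18733/m(u(1, -10), 86) = ((26 + √(-97 - 47))/(2*(√(-97 - 47))))/18940 + 18733/((-(2 - 10)/4)) = ((26 + √(-144))/(2*(√(-144))))*(1/18940) + 18733/((-¼*(-8))) = ((26 + 12*I)/(2*((12*I))))*(1/18940) + 18733/2 = ((-I/12)*(26 + 12*I)/2)*(1/18940) + 18733*(½) = -I*(26 + 12*I)/24*(1/18940) + 18733/2 = -I*(26 + 12*I)/454560 + 18733/2 = 18733/2 - I*(26 + 12*I)/454560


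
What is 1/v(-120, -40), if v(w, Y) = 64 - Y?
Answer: 1/104 ≈ 0.0096154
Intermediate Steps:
1/v(-120, -40) = 1/(64 - 1*(-40)) = 1/(64 + 40) = 1/104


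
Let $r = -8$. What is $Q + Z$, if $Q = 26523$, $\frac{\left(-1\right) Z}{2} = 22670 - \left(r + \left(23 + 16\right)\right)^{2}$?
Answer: $-16895$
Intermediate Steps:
$Z = -43418$ ($Z = - 2 \left(22670 - \left(-8 + \left(23 + 16\right)\right)^{2}\right) = - 2 \left(22670 - \left(-8 + 39\right)^{2}\right) = - 2 \left(22670 - 31^{2}\right) = - 2 \left(22670 - 961\right) = \left(-2\right) 21709 = -43418$)
$Q + Z = 26523 - 43418 = -16895$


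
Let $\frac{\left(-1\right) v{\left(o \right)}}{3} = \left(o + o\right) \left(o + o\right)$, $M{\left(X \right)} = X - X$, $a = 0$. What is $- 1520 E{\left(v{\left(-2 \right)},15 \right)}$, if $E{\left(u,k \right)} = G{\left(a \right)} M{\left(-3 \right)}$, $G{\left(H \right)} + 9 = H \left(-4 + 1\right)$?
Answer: $0$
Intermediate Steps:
$G{\left(H \right)} = -9 - 3 H$ ($G{\left(H \right)} = -9 + H \left(-4 + 1\right) = -9 + H \left(-3\right) = -9 - 3 H$)
$M{\left(X \right)} = 0$
$v{\left(o \right)} = - 12 o^{2}$ ($v{\left(o \right)} = - 3 \left(o + o\right) \left(o + o\right) = - 3 \cdot 2 o 2 o = - 3 \cdot 4 o^{2} = - 12 o^{2}$)
$E{\left(u,k \right)} = 0$ ($E{\left(u,k \right)} = \left(-9 - 0\right) 0 = \left(-9 + 0\right) 0 = \left(-9\right) 0 = 0$)
$- 1520 E{\left(v{\left(-2 \right)},15 \right)} = \left(-1520\right) 0 = 0$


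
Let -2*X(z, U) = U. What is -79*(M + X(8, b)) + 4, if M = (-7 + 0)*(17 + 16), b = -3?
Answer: 36269/2 ≈ 18135.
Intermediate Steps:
X(z, U) = -U/2
M = -231 (M = -7*33 = -231)
-79*(M + X(8, b)) + 4 = -79*(-231 - ½*(-3)) + 4 = -79*(-231 + 3/2) + 4 = -79*(-459/2) + 4 = 36261/2 + 4 = 36269/2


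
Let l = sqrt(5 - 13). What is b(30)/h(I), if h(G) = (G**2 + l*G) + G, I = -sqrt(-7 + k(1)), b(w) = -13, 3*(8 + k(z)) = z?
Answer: 39*sqrt(33)/(-132*sqrt(2) + 44*sqrt(33) + 66*I) ≈ 1.6973 - 1.6951*I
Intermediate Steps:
k(z) = -8 + z/3
l = 2*I*sqrt(2) (l = sqrt(-8) = 2*I*sqrt(2) ≈ 2.8284*I)
I = -2*I*sqrt(33)/3 (I = -sqrt(-7 + (-8 + (1/3)*1)) = -sqrt(-7 + (-8 + 1/3)) = -sqrt(-7 - 23/3) = -sqrt(-44/3) = -2*I*sqrt(33)/3 ≈ -3.8297*I)
h(G) = G + G**2 + 2*I*G*sqrt(2) (h(G) = (G**2 + (2*I*sqrt(2))*G) + G = (G**2 + 2*I*G*sqrt(2)) + G = G + G**2 + 2*I*G*sqrt(2))
b(30)/h(I) = -13*I*sqrt(33)/(22*(1 - 2*I*sqrt(33)/3 + 2*I*sqrt(2))) = -13*I*sqrt(33)/(22*(1 + 2*I*sqrt(2) - 2*I*sqrt(33)/3))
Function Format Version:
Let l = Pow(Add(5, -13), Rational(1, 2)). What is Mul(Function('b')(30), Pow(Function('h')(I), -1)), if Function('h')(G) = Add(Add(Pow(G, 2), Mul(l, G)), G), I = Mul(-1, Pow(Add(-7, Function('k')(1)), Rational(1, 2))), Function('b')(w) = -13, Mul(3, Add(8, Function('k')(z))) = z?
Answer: Mul(39, Pow(33, Rational(1, 2)), Pow(Add(Mul(-132, Pow(2, Rational(1, 2))), Mul(44, Pow(33, Rational(1, 2))), Mul(66, I)), -1)) ≈ Add(1.6973, Mul(-1.6951, I))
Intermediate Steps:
Function('k')(z) = Add(-8, Mul(Rational(1, 3), z))
l = Mul(2, I, Pow(2, Rational(1, 2))) (l = Pow(-8, Rational(1, 2)) = Mul(2, I, Pow(2, Rational(1, 2))) ≈ Mul(2.8284, I))
I = Mul(Rational(-2, 3), I, Pow(33, Rational(1, 2))) (I = Mul(-1, Pow(Add(-7, Add(-8, Mul(Rational(1, 3), 1))), Rational(1, 2))) = Mul(-1, Pow(Add(-7, Add(-8, Rational(1, 3))), Rational(1, 2))) = Mul(-1, Pow(Add(-7, Rational(-23, 3)), Rational(1, 2))) = Mul(-1, Pow(Rational(-44, 3), Rational(1, 2))) = Mul(-1, Mul(Rational(2, 3), I, Pow(33, Rational(1, 2)))) = Mul(Rational(-2, 3), I, Pow(33, Rational(1, 2))) ≈ Mul(-3.8297, I))
Function('h')(G) = Add(G, Pow(G, 2), Mul(2, I, G, Pow(2, Rational(1, 2)))) (Function('h')(G) = Add(Add(Pow(G, 2), Mul(Mul(2, I, Pow(2, Rational(1, 2))), G)), G) = Add(Add(Pow(G, 2), Mul(2, I, G, Pow(2, Rational(1, 2)))), G) = Add(G, Pow(G, 2), Mul(2, I, G, Pow(2, Rational(1, 2)))))
Mul(Function('b')(30), Pow(Function('h')(I), -1)) = Mul(-13, Pow(Mul(Mul(Rational(-2, 3), I, Pow(33, Rational(1, 2))), Add(1, Mul(Rational(-2, 3), I, Pow(33, Rational(1, 2))), Mul(2, I, Pow(2, Rational(1, 2))))), -1)) = Mul(-13, Pow(Mul(Mul(Rational(-2, 3), I, Pow(33, Rational(1, 2))), Add(1, Mul(2, I, Pow(2, Rational(1, 2))), Mul(Rational(-2, 3), I, Pow(33, Rational(1, 2))))), -1)) = Mul(-13, Pow(Mul(Rational(-2, 3), I, Pow(33, Rational(1, 2)), Add(1, Mul(2, I, Pow(2, Rational(1, 2))), Mul(Rational(-2, 3), I, Pow(33, Rational(1, 2))))), -1)) = Mul(-13, Mul(Rational(1, 22), I, Pow(33, Rational(1, 2)), Pow(Add(1, Mul(2, I, Pow(2, Rational(1, 2))), Mul(Rational(-2, 3), I, Pow(33, Rational(1, 2)))), -1))) = Mul(Rational(-13, 22), I, Pow(33, Rational(1, 2)), Pow(Add(1, Mul(2, I, Pow(2, Rational(1, 2))), Mul(Rational(-2, 3), I, Pow(33, Rational(1, 2)))), -1))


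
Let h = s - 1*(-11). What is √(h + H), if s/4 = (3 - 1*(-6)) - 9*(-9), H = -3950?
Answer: I*√3579 ≈ 59.825*I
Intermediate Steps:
s = 360 (s = 4*((3 - 1*(-6)) - 9*(-9)) = 4*((3 + 6) + 81) = 4*(9 + 81) = 4*90 = 360)
h = 371 (h = 360 - 1*(-11) = 360 + 11 = 371)
√(h + H) = √(371 - 3950) = √(-3579) = I*√3579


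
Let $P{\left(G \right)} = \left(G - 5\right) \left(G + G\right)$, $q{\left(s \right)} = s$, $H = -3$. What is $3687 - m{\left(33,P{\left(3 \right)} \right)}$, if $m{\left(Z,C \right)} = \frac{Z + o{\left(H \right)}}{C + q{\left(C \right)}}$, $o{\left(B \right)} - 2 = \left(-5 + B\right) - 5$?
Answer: $\frac{44255}{12} \approx 3687.9$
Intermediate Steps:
$o{\left(B \right)} = -8 + B$ ($o{\left(B \right)} = 2 + \left(\left(-5 + B\right) - 5\right) = 2 + \left(-10 + B\right) = -8 + B$)
$P{\left(G \right)} = 2 G \left(-5 + G\right)$ ($P{\left(G \right)} = \left(-5 + G\right) 2 G = 2 G \left(-5 + G\right)$)
$m{\left(Z,C \right)} = \frac{-11 + Z}{2 C}$ ($m{\left(Z,C \right)} = \frac{Z - 11}{C + C} = \frac{Z - 11}{2 C} = \left(-11 + Z\right) \frac{1}{2 C} = \frac{-11 + Z}{2 C}$)
$3687 - m{\left(33,P{\left(3 \right)} \right)} = 3687 - \frac{-11 + 33}{2 \cdot 2 \cdot 3 \left(-5 + 3\right)} = 3687 - \frac{1}{2} \frac{1}{2 \cdot 3 \left(-2\right)} 22 = 3687 - \frac{1}{2} \frac{1}{-12} \cdot 22 = 3687 - \frac{1}{2} \left(- \frac{1}{12}\right) 22 = 3687 - - \frac{11}{12} = 3687 + \frac{11}{12} = \frac{44255}{12}$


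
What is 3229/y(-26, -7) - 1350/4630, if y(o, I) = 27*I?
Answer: -1520542/87507 ≈ -17.376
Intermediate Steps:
3229/y(-26, -7) - 1350/4630 = 3229/((27*(-7))) - 1350/4630 = 3229/(-189) - 1350*1/4630 = 3229*(-1/189) - 135/463 = -3229/189 - 135/463 = -1520542/87507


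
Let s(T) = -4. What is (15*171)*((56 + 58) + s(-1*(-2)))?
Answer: 282150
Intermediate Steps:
(15*171)*((56 + 58) + s(-1*(-2))) = (15*171)*((56 + 58) - 4) = 2565*(114 - 4) = 2565*110 = 282150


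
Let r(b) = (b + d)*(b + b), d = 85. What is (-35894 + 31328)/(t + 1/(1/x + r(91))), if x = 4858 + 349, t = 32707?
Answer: -380782996875/2727610488541 ≈ -0.13960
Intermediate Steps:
x = 5207
r(b) = 2*b*(85 + b) (r(b) = (b + 85)*(b + b) = (85 + b)*(2*b) = 2*b*(85 + b))
(-35894 + 31328)/(t + 1/(1/x + r(91))) = (-35894 + 31328)/(32707 + 1/(1/5207 + 2*91*(85 + 91))) = -4566/(32707 + 1/(1/5207 + 2*91*176)) = -4566/(32707 + 1/(1/5207 + 32032)) = -4566/(32707 + 1/(166790625/5207)) = -4566/(32707 + 5207/166790625) = -4566/5455220977082/166790625 = -4566*166790625/5455220977082 = -380782996875/2727610488541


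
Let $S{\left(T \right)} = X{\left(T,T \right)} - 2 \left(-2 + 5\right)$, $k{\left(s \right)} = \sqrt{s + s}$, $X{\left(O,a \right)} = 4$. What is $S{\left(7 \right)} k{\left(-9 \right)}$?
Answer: $- 6 i \sqrt{2} \approx - 8.4853 i$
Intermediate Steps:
$k{\left(s \right)} = \sqrt{2} \sqrt{s}$ ($k{\left(s \right)} = \sqrt{2 s} = \sqrt{2} \sqrt{s}$)
$S{\left(T \right)} = -2$ ($S{\left(T \right)} = 4 - 2 \left(-2 + 5\right) = 4 - 6 = -2$)
$S{\left(7 \right)} k{\left(-9 \right)} = - 2 \sqrt{2} \sqrt{-9} = - 2 \sqrt{2} \cdot 3 i = - 2 \cdot 3 i \sqrt{2} = - 6 i \sqrt{2}$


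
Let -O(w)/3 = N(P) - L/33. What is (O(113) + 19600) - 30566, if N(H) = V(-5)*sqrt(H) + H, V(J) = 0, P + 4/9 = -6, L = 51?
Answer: -361087/33 ≈ -10942.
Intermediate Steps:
P = -58/9 (P = -4/9 - 6 = -58/9 ≈ -6.4444)
N(H) = H (N(H) = 0*sqrt(H) + H = 0 + H = H)
O(w) = 791/33 (O(w) = -3*(-58/9 - 51/33) = -3*(-58/9 - 1*17/11) = -3*(-58/9 - 17/11) = -3*(-791/99) = 791/33)
(O(113) + 19600) - 30566 = (791/33 + 19600) - 30566 = 647591/33 - 30566 = -361087/33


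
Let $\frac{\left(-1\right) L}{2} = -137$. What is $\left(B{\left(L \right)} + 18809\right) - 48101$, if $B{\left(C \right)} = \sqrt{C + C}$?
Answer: $-29292 + 2 \sqrt{137} \approx -29269.0$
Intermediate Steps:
$L = 274$ ($L = \left(-2\right) \left(-137\right) = 274$)
$B{\left(C \right)} = \sqrt{2} \sqrt{C}$ ($B{\left(C \right)} = \sqrt{2 C} = \sqrt{2} \sqrt{C}$)
$\left(B{\left(L \right)} + 18809\right) - 48101 = \left(\sqrt{2} \sqrt{274} + 18809\right) - 48101 = \left(2 \sqrt{137} + 18809\right) - 48101 = \left(18809 + 2 \sqrt{137}\right) - 48101 = -29292 + 2 \sqrt{137}$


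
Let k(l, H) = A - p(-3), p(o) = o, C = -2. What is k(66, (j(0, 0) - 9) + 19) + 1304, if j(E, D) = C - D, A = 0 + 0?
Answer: 1307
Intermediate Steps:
A = 0
j(E, D) = -2 - D
k(l, H) = 3 (k(l, H) = 0 - 1*(-3) = 0 + 3 = 3)
k(66, (j(0, 0) - 9) + 19) + 1304 = 3 + 1304 = 1307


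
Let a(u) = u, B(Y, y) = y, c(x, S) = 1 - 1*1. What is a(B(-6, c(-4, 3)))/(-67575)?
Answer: 0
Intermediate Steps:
c(x, S) = 0 (c(x, S) = 1 - 1 = 0)
a(B(-6, c(-4, 3)))/(-67575) = 0/(-67575) = 0*(-1/67575) = 0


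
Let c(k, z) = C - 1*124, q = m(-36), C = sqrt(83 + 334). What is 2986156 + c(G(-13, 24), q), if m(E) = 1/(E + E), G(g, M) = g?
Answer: 2986032 + sqrt(417) ≈ 2.9861e+6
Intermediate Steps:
C = sqrt(417) ≈ 20.421
m(E) = 1/(2*E)
q = -1/72 (q = (1/2)/(-36) = (1/2)*(-1/36) = -1/72 ≈ -0.013889)
c(k, z) = -124 + sqrt(417) (c(k, z) = sqrt(417) - 1*124 = sqrt(417) - 124 = -124 + sqrt(417))
2986156 + c(G(-13, 24), q) = 2986156 + (-124 + sqrt(417)) = 2986032 + sqrt(417)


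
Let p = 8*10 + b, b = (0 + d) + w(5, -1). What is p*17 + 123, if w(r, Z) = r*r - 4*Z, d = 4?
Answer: 2044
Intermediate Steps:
w(r, Z) = r**2 - 4*Z
b = 33 (b = (0 + 4) + (5**2 - 4*(-1)) = 4 + (25 + 4) = 4 + 29 = 33)
p = 113 (p = 8*10 + 33 = 80 + 33 = 113)
p*17 + 123 = 113*17 + 123 = 1921 + 123 = 2044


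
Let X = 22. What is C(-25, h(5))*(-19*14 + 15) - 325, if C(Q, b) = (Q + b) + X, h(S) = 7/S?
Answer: 383/5 ≈ 76.600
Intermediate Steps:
C(Q, b) = 22 + Q + b (C(Q, b) = (Q + b) + 22 = 22 + Q + b)
C(-25, h(5))*(-19*14 + 15) - 325 = (22 - 25 + 7/5)*(-19*14 + 15) - 325 = (22 - 25 + 7*(⅕))*(-266 + 15) - 325 = (22 - 25 + 7/5)*(-251) - 325 = -8/5*(-251) - 325 = 2008/5 - 325 = 383/5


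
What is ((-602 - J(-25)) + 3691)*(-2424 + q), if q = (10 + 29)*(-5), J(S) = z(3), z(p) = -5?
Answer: -8103186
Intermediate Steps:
J(S) = -5
q = -195 (q = 39*(-5) = -195)
((-602 - J(-25)) + 3691)*(-2424 + q) = ((-602 - 1*(-5)) + 3691)*(-2424 - 195) = ((-602 + 5) + 3691)*(-2619) = (-597 + 3691)*(-2619) = 3094*(-2619) = -8103186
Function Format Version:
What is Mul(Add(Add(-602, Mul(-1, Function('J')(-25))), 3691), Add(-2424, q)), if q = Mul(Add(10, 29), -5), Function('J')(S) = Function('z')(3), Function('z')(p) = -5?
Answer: -8103186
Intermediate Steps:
Function('J')(S) = -5
q = -195 (q = Mul(39, -5) = -195)
Mul(Add(Add(-602, Mul(-1, Function('J')(-25))), 3691), Add(-2424, q)) = Mul(Add(Add(-602, Mul(-1, -5)), 3691), Add(-2424, -195)) = Mul(Add(Add(-602, 5), 3691), -2619) = Mul(Add(-597, 3691), -2619) = Mul(3094, -2619) = -8103186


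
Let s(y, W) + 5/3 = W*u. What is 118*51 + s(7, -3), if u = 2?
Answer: 18031/3 ≈ 6010.3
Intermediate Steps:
s(y, W) = -5/3 + 2*W (s(y, W) = -5/3 + W*2 = -5/3 + 2*W)
118*51 + s(7, -3) = 118*51 + (-5/3 + 2*(-3)) = 6018 + (-5/3 - 6) = 6018 - 23/3 = 18031/3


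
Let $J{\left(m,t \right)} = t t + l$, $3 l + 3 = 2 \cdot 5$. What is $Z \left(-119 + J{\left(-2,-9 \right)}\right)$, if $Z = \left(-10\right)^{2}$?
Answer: $- \frac{10700}{3} \approx -3566.7$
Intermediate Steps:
$l = \frac{7}{3}$ ($l = -1 + \frac{2 \cdot 5}{3} = -1 + \frac{1}{3} \cdot 10 = -1 + \frac{10}{3} = \frac{7}{3} \approx 2.3333$)
$Z = 100$
$J{\left(m,t \right)} = \frac{7}{3} + t^{2}$ ($J{\left(m,t \right)} = t t + \frac{7}{3} = t^{2} + \frac{7}{3} = \frac{7}{3} + t^{2}$)
$Z \left(-119 + J{\left(-2,-9 \right)}\right) = 100 \left(-119 + \left(\frac{7}{3} + \left(-9\right)^{2}\right)\right) = 100 \left(-119 + \left(\frac{7}{3} + 81\right)\right) = 100 \left(-119 + \frac{250}{3}\right) = 100 \left(- \frac{107}{3}\right) = - \frac{10700}{3}$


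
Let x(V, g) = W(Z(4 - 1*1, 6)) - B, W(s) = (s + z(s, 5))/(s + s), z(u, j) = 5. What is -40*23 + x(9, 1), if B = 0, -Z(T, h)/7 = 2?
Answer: -25751/28 ≈ -919.68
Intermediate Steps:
Z(T, h) = -14 (Z(T, h) = -7*2 = -14)
W(s) = (5 + s)/(2*s) (W(s) = (s + 5)/(s + s) = (5 + s)/((2*s)) = (5 + s)*(1/(2*s)) = (5 + s)/(2*s))
x(V, g) = 9/28 (x(V, g) = (½)*(5 - 14)/(-14) - 1*0 = (½)*(-1/14)*(-9) + 0 = 9/28 + 0 = 9/28)
-40*23 + x(9, 1) = -40*23 + 9/28 = -920 + 9/28 = -25751/28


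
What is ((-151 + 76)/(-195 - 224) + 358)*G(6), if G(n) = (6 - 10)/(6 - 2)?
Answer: -150077/419 ≈ -358.18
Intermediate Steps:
G(n) = -1 (G(n) = -4/4 = -4*¼ = -1)
((-151 + 76)/(-195 - 224) + 358)*G(6) = ((-151 + 76)/(-195 - 224) + 358)*(-1) = (-75/(-419) + 358)*(-1) = (-75*(-1/419) + 358)*(-1) = (75/419 + 358)*(-1) = (150077/419)*(-1) = -150077/419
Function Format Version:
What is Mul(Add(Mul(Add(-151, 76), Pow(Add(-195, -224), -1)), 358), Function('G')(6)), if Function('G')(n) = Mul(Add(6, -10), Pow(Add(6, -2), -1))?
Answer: Rational(-150077, 419) ≈ -358.18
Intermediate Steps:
Function('G')(n) = -1 (Function('G')(n) = Mul(-4, Pow(4, -1)) = Mul(-4, Rational(1, 4)) = -1)
Mul(Add(Mul(Add(-151, 76), Pow(Add(-195, -224), -1)), 358), Function('G')(6)) = Mul(Add(Mul(Add(-151, 76), Pow(Add(-195, -224), -1)), 358), -1) = Mul(Add(Mul(-75, Pow(-419, -1)), 358), -1) = Mul(Add(Mul(-75, Rational(-1, 419)), 358), -1) = Mul(Add(Rational(75, 419), 358), -1) = Mul(Rational(150077, 419), -1) = Rational(-150077, 419)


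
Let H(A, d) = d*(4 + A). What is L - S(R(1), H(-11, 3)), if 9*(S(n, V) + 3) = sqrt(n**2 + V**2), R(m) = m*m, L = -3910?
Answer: -3907 - sqrt(442)/9 ≈ -3909.3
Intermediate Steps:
R(m) = m**2
S(n, V) = -3 + sqrt(V**2 + n**2)/9 (S(n, V) = -3 + sqrt(n**2 + V**2)/9 = -3 + sqrt(V**2 + n**2)/9)
L - S(R(1), H(-11, 3)) = -3910 - (-3 + sqrt((3*(4 - 11))**2 + (1**2)**2)/9) = -3910 - (-3 + sqrt((3*(-7))**2 + 1**2)/9) = -3910 - (-3 + sqrt((-21)**2 + 1)/9) = -3910 - (-3 + sqrt(441 + 1)/9) = -3910 - (-3 + sqrt(442)/9) = -3910 + (3 - sqrt(442)/9) = -3907 - sqrt(442)/9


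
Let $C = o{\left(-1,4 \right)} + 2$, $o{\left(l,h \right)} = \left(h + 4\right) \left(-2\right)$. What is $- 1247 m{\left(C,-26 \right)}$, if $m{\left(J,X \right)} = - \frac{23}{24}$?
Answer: $\frac{28681}{24} \approx 1195.0$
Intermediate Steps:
$o{\left(l,h \right)} = -8 - 2 h$ ($o{\left(l,h \right)} = \left(4 + h\right) \left(-2\right) = -8 - 2 h$)
$C = -14$ ($C = \left(-8 - 8\right) + 2 = -16 + 2 = -14$)
$m{\left(J,X \right)} = - \frac{23}{24}$ ($m{\left(J,X \right)} = \left(-23\right) \frac{1}{24} = - \frac{23}{24}$)
$- 1247 m{\left(C,-26 \right)} = \left(-1247\right) \left(- \frac{23}{24}\right) = \frac{28681}{24}$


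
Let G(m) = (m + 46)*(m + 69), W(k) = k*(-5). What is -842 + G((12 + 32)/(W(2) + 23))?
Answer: 461824/169 ≈ 2732.7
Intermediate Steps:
W(k) = -5*k
G(m) = (46 + m)*(69 + m)
-842 + G((12 + 32)/(W(2) + 23)) = -842 + (3174 + ((12 + 32)/(-5*2 + 23))² + 115*((12 + 32)/(-5*2 + 23))) = -842 + (3174 + (44/(-10 + 23))² + 115*(44/(-10 + 23))) = -842 + (3174 + (44/13)² + 115*(44/13)) = -842 + (3174 + 1936/169 + 5060/13) = -842 + 604122/169 = 461824/169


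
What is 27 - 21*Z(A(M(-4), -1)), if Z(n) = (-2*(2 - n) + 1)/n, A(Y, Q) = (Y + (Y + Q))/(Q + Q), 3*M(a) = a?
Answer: 213/11 ≈ 19.364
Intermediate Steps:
M(a) = a/3
A(Y, Q) = (Q + 2*Y)/(2*Q) (A(Y, Q) = (Y + (Q + Y))/((2*Q)) = (Q + 2*Y)*(1/(2*Q)) = (Q + 2*Y)/(2*Q))
Z(n) = (-3 + 2*n)/n (Z(n) = ((-4 + 2*n) + 1)/n = (-3 + 2*n)/n)
27 - 21*Z(A(M(-4), -1)) = 27 - 21*(2 - 3*(-1/((⅓)*(-4) + (½)*(-1)))) = 27 - 21*(2 - 3*(-1/(-4/3 - ½))) = 27 - 21*(2 - 3/((-1*(-11/6)))) = 27 - 21*(2 - 3/11/6) = 27 - 21*(2 - 3*6/11) = 27 - 21*(2 - 18/11) = 27 - 21*4/11 = 27 - 84/11 = 213/11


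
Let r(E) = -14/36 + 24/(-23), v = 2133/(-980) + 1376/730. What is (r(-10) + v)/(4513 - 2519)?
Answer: -25529837/29528707320 ≈ -0.00086458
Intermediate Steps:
v = -20861/71540 (v = 2133*(-1/980) + 1376*(1/730) = -2133/980 + 688/365 = -20861/71540 ≈ -0.29160)
r(E) = -593/414 (r(E) = -14*1/36 + 24*(-1/23) = -7/18 - 24/23 = -593/414)
(r(-10) + v)/(4513 - 2519) = (-593/414 - 20861/71540)/(4513 - 2519) = -25529837/14808780/1994 = -25529837/14808780*1/1994 = -25529837/29528707320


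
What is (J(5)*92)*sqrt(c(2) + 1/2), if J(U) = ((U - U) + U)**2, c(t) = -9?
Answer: 1150*I*sqrt(34) ≈ 6705.6*I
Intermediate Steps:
J(U) = U**2 (J(U) = (0 + U)**2 = U**2)
(J(5)*92)*sqrt(c(2) + 1/2) = (5**2*92)*sqrt(-9 + 1/2) = (25*92)*sqrt(-9 + 1/2) = 2300*sqrt(-17/2) = 2300*(I*sqrt(34)/2) = 1150*I*sqrt(34)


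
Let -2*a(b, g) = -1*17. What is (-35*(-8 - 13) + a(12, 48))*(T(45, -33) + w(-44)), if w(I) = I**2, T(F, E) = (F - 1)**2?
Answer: 2878832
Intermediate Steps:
a(b, g) = 17/2 (a(b, g) = -(-1)*17/2 = -1/2*(-17) = 17/2)
T(F, E) = (-1 + F)**2
(-35*(-8 - 13) + a(12, 48))*(T(45, -33) + w(-44)) = (-35*(-8 - 13) + 17/2)*((-1 + 45)**2 + (-44)**2) = (-35*(-21) + 17/2)*(44**2 + 1936) = (735 + 17/2)*(1936 + 1936) = (1487/2)*3872 = 2878832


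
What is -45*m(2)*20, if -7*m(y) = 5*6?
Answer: 27000/7 ≈ 3857.1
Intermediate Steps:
m(y) = -30/7 (m(y) = -5*6/7 = -1/7*30 = -30/7)
-45*m(2)*20 = -45*(-30/7)*20 = (1350/7)*20 = 27000/7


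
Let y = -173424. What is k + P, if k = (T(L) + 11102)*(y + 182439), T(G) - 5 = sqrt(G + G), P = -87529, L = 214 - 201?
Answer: 100042076 + 9015*sqrt(26) ≈ 1.0009e+8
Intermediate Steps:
L = 13
T(G) = 5 + sqrt(2)*sqrt(G) (T(G) = 5 + sqrt(G + G) = 5 + sqrt(2*G) = 5 + sqrt(2)*sqrt(G))
k = 100129605 + 9015*sqrt(26) (k = ((5 + sqrt(2)*sqrt(13)) + 11102)*(-173424 + 182439) = ((5 + sqrt(26)) + 11102)*9015 = (11107 + sqrt(26))*9015 = 100129605 + 9015*sqrt(26) ≈ 1.0018e+8)
k + P = (100129605 + 9015*sqrt(26)) - 87529 = 100042076 + 9015*sqrt(26)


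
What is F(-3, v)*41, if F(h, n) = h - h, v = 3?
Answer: 0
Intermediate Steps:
F(h, n) = 0
F(-3, v)*41 = 0*41 = 0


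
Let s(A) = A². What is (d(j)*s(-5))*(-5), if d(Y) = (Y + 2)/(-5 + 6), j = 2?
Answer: -500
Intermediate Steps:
d(Y) = 2 + Y (d(Y) = (2 + Y)/1 = (2 + Y)*1 = 2 + Y)
(d(j)*s(-5))*(-5) = ((2 + 2)*(-5)²)*(-5) = (4*25)*(-5) = 100*(-5) = -500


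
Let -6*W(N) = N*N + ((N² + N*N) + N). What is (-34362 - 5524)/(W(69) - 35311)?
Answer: 1078/1019 ≈ 1.0579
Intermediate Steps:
W(N) = -N²/2 - N/6 (W(N) = -(N*N + ((N² + N*N) + N))/6 = -(N² + ((N² + N²) + N))/6 = -(N² + (2*N² + N))/6 = -(N² + (N + 2*N²))/6 = -(N + 3*N²)/6 = -N²/2 - N/6)
(-34362 - 5524)/(W(69) - 35311) = (-34362 - 5524)/(-⅙*69*(1 + 3*69) - 35311) = -39886/(-⅙*69*(1 + 207) - 35311) = -39886/(-⅙*69*208 - 35311) = -39886/(-2392 - 35311) = -39886/(-37703) = -39886*(-1/37703) = 1078/1019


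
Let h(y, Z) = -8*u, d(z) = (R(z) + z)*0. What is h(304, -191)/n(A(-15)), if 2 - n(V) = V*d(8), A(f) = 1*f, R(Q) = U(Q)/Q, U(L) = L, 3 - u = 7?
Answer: 16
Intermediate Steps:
u = -4 (u = 3 - 1*7 = 3 - 7 = -4)
R(Q) = 1 (R(Q) = Q/Q = 1)
d(z) = 0 (d(z) = (1 + z)*0 = 0)
h(y, Z) = 32 (h(y, Z) = -8*(-4) = 32)
A(f) = f
n(V) = 2 (n(V) = 2 - V*0 = 2 - 1*0 = 2 + 0 = 2)
h(304, -191)/n(A(-15)) = 32/2 = 32*(1/2) = 16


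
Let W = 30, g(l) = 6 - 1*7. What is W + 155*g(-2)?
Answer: -125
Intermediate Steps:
g(l) = -1 (g(l) = 6 - 7 = -1)
W + 155*g(-2) = 30 + 155*(-1) = 30 - 155 = -125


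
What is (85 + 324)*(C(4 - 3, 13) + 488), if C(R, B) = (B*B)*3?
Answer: 406955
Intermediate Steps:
C(R, B) = 3*B**2 (C(R, B) = B**2*3 = 3*B**2)
(85 + 324)*(C(4 - 3, 13) + 488) = (85 + 324)*(3*13**2 + 488) = 409*(3*169 + 488) = 409*(507 + 488) = 409*995 = 406955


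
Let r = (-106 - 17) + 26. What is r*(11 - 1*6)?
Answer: -485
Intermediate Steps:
r = -97 (r = -123 + 26 = -97)
r*(11 - 1*6) = -97*(11 - 1*6) = -97*(11 - 6) = -97*5 = -485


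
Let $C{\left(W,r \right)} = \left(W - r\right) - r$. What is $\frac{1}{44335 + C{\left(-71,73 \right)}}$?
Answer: $\frac{1}{44118} \approx 2.2666 \cdot 10^{-5}$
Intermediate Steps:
$C{\left(W,r \right)} = W - 2 r$
$\frac{1}{44335 + C{\left(-71,73 \right)}} = \frac{1}{44335 - 217} = \frac{1}{44118}$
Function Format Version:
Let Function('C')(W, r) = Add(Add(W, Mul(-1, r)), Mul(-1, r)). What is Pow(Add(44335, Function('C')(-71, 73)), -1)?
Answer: Rational(1, 44118) ≈ 2.2666e-5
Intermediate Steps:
Function('C')(W, r) = Add(W, Mul(-2, r))
Pow(Add(44335, Function('C')(-71, 73)), -1) = Pow(Add(44335, Add(-71, Mul(-2, 73))), -1) = Pow(Add(44335, Add(-71, -146)), -1) = Pow(Add(44335, -217), -1) = Pow(44118, -1) = Rational(1, 44118)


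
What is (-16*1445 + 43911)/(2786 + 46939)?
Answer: 1223/2925 ≈ 0.41812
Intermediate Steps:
(-16*1445 + 43911)/(2786 + 46939) = (-23120 + 43911)/49725 = 20791*(1/49725) = 1223/2925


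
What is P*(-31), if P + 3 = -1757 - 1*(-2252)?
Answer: -15252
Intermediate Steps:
P = 492 (P = -3 + (-1757 - 1*(-2252)) = -3 + (-1757 + 2252) = -3 + 495 = 492)
P*(-31) = 492*(-31) = -15252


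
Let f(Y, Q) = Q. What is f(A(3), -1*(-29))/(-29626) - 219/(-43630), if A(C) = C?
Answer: 1305706/323145595 ≈ 0.0040406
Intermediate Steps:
f(A(3), -1*(-29))/(-29626) - 219/(-43630) = -1*(-29)/(-29626) - 219/(-43630) = 29*(-1/29626) - 219*(-1/43630) = -29/29626 + 219/43630 = 1305706/323145595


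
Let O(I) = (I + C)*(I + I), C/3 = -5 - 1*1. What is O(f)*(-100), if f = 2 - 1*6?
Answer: -17600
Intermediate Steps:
f = -4 (f = 2 - 6 = -4)
C = -18 (C = 3*(-5 - 1*1) = 3*(-5 - 1) = 3*(-6) = -18)
O(I) = 2*I*(-18 + I) (O(I) = (I - 18)*(I + I) = (-18 + I)*(2*I) = 2*I*(-18 + I))
O(f)*(-100) = (2*(-4)*(-18 - 4))*(-100) = (2*(-4)*(-22))*(-100) = 176*(-100) = -17600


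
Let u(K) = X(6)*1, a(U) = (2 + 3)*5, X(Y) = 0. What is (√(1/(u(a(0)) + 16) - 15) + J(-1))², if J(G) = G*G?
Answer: (4 + I*√239)²/16 ≈ -13.938 + 7.7298*I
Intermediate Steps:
a(U) = 25 (a(U) = 5*5 = 25)
u(K) = 0 (u(K) = 0*1 = 0)
J(G) = G²
(√(1/(u(a(0)) + 16) - 15) + J(-1))² = (√(1/(0 + 16) - 15) + (-1)²)² = (√(1/16 - 15) + 1)² = (√(-239/16) + 1)² = (I*√239/4 + 1)² = (1 + I*√239/4)²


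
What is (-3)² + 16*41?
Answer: 665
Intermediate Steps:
(-3)² + 16*41 = 9 + 656 = 665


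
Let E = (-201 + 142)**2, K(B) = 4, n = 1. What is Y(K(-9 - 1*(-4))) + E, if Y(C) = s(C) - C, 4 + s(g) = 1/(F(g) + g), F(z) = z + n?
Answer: 31258/9 ≈ 3473.1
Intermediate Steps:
F(z) = 1 + z (F(z) = z + 1 = 1 + z)
s(g) = -4 + 1/(1 + 2*g) (s(g) = -4 + 1/((1 + g) + g) = -4 + 1/(1 + 2*g))
Y(C) = -C + (-3 - 8*C)/(1 + 2*C) (Y(C) = (-3 - 8*C)/(1 + 2*C) - C = -C + (-3 - 8*C)/(1 + 2*C))
E = 3481 (E = (-59)**2 = 3481)
Y(K(-9 - 1*(-4))) + E = (-3 - 9*4 - 2*4**2)/(1 + 2*4) + 3481 = (-3 - 36 - 2*16)/(1 + 8) + 3481 = (-3 - 36 - 32)/9 + 3481 = (1/9)*(-71) + 3481 = -71/9 + 3481 = 31258/9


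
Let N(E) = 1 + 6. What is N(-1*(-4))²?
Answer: 49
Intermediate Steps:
N(E) = 7
N(-1*(-4))² = 7² = 49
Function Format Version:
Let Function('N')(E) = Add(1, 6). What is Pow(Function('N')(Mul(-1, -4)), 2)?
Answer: 49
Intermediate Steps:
Function('N')(E) = 7
Pow(Function('N')(Mul(-1, -4)), 2) = Pow(7, 2) = 49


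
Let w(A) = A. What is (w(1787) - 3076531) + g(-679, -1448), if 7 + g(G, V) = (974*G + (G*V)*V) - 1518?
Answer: -1427399631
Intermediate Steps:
g(G, V) = -1525 + 974*G + G*V² (g(G, V) = -7 + ((974*G + (G*V)*V) - 1518) = -7 + ((974*G + G*V²) - 1518) = -7 + (-1518 + 974*G + G*V²) = -1525 + 974*G + G*V²)
(w(1787) - 3076531) + g(-679, -1448) = (1787 - 3076531) + (-1525 + 974*(-679) - 679*(-1448)²) = -3074744 + (-1525 - 661346 - 679*2096704) = -3074744 + (-1525 - 661346 - 1423662016) = -3074744 - 1424324887 = -1427399631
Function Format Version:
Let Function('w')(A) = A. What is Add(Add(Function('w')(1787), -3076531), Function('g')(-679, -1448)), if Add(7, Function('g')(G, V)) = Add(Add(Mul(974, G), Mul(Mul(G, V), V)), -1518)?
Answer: -1427399631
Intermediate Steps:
Function('g')(G, V) = Add(-1525, Mul(974, G), Mul(G, Pow(V, 2))) (Function('g')(G, V) = Add(-7, Add(Add(Mul(974, G), Mul(Mul(G, V), V)), -1518)) = Add(-7, Add(Add(Mul(974, G), Mul(G, Pow(V, 2))), -1518)) = Add(-7, Add(-1518, Mul(974, G), Mul(G, Pow(V, 2)))) = Add(-1525, Mul(974, G), Mul(G, Pow(V, 2))))
Add(Add(Function('w')(1787), -3076531), Function('g')(-679, -1448)) = Add(Add(1787, -3076531), Add(-1525, Mul(974, -679), Mul(-679, Pow(-1448, 2)))) = Add(-3074744, Add(-1525, -661346, Mul(-679, 2096704))) = Add(-3074744, Add(-1525, -661346, -1423662016)) = Add(-3074744, -1424324887) = -1427399631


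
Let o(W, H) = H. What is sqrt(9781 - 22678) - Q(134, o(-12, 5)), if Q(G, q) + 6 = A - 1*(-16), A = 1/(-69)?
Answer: -689/69 + 3*I*sqrt(1433) ≈ -9.9855 + 113.56*I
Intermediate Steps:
A = -1/69 ≈ -0.014493
Q(G, q) = 689/69 (Q(G, q) = -6 + (-1/69 - 1*(-16)) = -6 + (-1/69 + 16) = -6 + 1103/69 = 689/69)
sqrt(9781 - 22678) - Q(134, o(-12, 5)) = sqrt(9781 - 22678) - 1*689/69 = sqrt(-12897) - 689/69 = 3*I*sqrt(1433) - 689/69 = -689/69 + 3*I*sqrt(1433)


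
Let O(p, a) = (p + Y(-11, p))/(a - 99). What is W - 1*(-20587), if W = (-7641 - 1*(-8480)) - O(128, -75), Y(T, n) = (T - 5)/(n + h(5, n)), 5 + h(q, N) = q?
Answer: 9942005/464 ≈ 21427.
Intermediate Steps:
h(q, N) = -5 + q
Y(T, n) = (-5 + T)/n (Y(T, n) = (T - 5)/(n + (-5 + 5)) = (-5 + T)/(n + 0) = (-5 + T)/n)
O(p, a) = (p - 16/p)/(-99 + a) (O(p, a) = (p + (-5 - 11)/p)/(a - 99) = (p - 16/p)/(-99 + a))
W = 389637/464 (W = (-7641 - 1*(-8480)) - (-16 + 128²)/(128*(-99 - 75)) = (-7641 + 8480) - (-16 + 16384)/(128*(-174)) = 839 - (-1)*16368/(128*174) = 839 - 1*(-341/464) = 839 + 341/464 = 389637/464 ≈ 839.73)
W - 1*(-20587) = 389637/464 - 1*(-20587) = 389637/464 + 20587 = 9942005/464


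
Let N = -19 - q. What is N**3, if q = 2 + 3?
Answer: -13824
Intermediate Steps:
q = 5
N = -24 (N = -19 - 1*5 = -19 - 5 = -24)
N**3 = (-24)**3 = -13824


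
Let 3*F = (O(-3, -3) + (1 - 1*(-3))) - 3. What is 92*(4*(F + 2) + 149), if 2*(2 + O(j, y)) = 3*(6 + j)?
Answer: 44620/3 ≈ 14873.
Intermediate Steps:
O(j, y) = 7 + 3*j/2 (O(j, y) = -2 + (3*(6 + j))/2 = -2 + (18 + 3*j)/2 = -2 + (9 + 3*j/2) = 7 + 3*j/2)
F = 7/6 (F = (((7 + (3/2)*(-3)) + (1 - 1*(-3))) - 3)/3 = (((7 - 9/2) + (1 + 3)) - 3)/3 = ((5/2 + 4) - 3)/3 = (13/2 - 3)/3 = (1/3)*(7/2) = 7/6 ≈ 1.1667)
92*(4*(F + 2) + 149) = 92*(4*(7/6 + 2) + 149) = 92*(4*(19/6) + 149) = 92*(38/3 + 149) = 92*(485/3) = 44620/3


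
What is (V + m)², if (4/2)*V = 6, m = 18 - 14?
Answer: 49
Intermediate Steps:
m = 4
V = 3 (V = (½)*6 = 3)
(V + m)² = (3 + 4)² = 7² = 49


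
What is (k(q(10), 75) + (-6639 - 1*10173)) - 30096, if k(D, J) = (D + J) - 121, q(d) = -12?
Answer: -46966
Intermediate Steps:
k(D, J) = -121 + D + J
(k(q(10), 75) + (-6639 - 1*10173)) - 30096 = ((-121 - 12 + 75) + (-6639 - 1*10173)) - 30096 = (-58 + (-6639 - 10173)) - 30096 = (-58 - 16812) - 30096 = -16870 - 30096 = -46966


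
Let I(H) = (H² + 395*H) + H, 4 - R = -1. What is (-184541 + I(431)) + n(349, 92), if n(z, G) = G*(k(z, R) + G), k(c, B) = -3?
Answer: 180084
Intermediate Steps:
R = 5 (R = 4 - 1*(-1) = 4 + 1 = 5)
n(z, G) = G*(-3 + G)
I(H) = H² + 396*H
(-184541 + I(431)) + n(349, 92) = (-184541 + 431*(396 + 431)) + 92*(-3 + 92) = (-184541 + 431*827) + 92*89 = (-184541 + 356437) + 8188 = 171896 + 8188 = 180084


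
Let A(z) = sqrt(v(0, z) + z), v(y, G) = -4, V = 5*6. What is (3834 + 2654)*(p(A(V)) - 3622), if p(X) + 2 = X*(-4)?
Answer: -23512512 - 25952*sqrt(26) ≈ -2.3645e+7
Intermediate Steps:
V = 30
A(z) = sqrt(-4 + z)
p(X) = -2 - 4*X (p(X) = -2 + X*(-4) = -2 - 4*X)
(3834 + 2654)*(p(A(V)) - 3622) = (3834 + 2654)*((-2 - 4*sqrt(-4 + 30)) - 3622) = 6488*((-2 - 4*sqrt(26)) - 3622) = 6488*(-3624 - 4*sqrt(26)) = -23512512 - 25952*sqrt(26)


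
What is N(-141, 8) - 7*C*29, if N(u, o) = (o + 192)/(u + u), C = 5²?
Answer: -715675/141 ≈ -5075.7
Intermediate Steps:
C = 25
N(u, o) = (192 + o)/(2*u) (N(u, o) = (192 + o)/((2*u)) = (192 + o)*(1/(2*u)) = (192 + o)/(2*u))
N(-141, 8) - 7*C*29 = (½)*(192 + 8)/(-141) - 7*25*29 = (½)*(-1/141)*200 - 175*29 = -100/141 - 1*5075 = -100/141 - 5075 = -715675/141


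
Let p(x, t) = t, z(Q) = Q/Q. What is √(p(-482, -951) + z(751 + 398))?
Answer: 5*I*√38 ≈ 30.822*I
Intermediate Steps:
z(Q) = 1
√(p(-482, -951) + z(751 + 398)) = √(-951 + 1) = √(-950) = 5*I*√38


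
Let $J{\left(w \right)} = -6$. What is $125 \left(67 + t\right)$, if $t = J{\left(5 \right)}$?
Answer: $7625$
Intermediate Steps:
$t = -6$
$125 \left(67 + t\right) = 125 \left(67 - 6\right) = 125 \cdot 61 = 7625$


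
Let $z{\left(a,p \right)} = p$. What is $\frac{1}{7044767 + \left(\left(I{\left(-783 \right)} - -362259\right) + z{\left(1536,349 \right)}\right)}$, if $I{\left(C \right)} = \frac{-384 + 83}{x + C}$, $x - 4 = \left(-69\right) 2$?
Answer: $\frac{131}{970366168} \approx 1.35 \cdot 10^{-7}$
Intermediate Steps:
$x = -134$ ($x = 4 - 138 = -134$)
$I{\left(C \right)} = - \frac{301}{-134 + C}$ ($I{\left(C \right)} = \frac{-384 + 83}{-134 + C} = - \frac{301}{-134 + C}$)
$\frac{1}{7044767 + \left(\left(I{\left(-783 \right)} - -362259\right) + z{\left(1536,349 \right)}\right)} = \frac{1}{7044767 + \left(\left(- \frac{301}{-134 - 783} - -362259\right) + 349\right)} = \frac{1}{7044767 + \left(\left(- \frac{301}{-917} + 362259\right) + 349\right)} = \frac{1}{7044767 + \left(\left(\left(-301\right) \left(- \frac{1}{917}\right) + 362259\right) + 349\right)} = \frac{1}{7044767 + \left(\left(\frac{43}{131} + 362259\right) + 349\right)} = \frac{1}{7044767 + \left(\frac{47455972}{131} + 349\right)} = \frac{1}{7044767 + \frac{47501691}{131}} = \frac{1}{\frac{970366168}{131}} = \frac{131}{970366168}$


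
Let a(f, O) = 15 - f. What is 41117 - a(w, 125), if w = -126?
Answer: 40976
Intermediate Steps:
41117 - a(w, 125) = 41117 - (15 - 1*(-126)) = 41117 - (15 + 126) = 41117 - 1*141 = 41117 - 141 = 40976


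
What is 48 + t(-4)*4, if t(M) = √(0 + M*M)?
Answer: 64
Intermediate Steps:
t(M) = √(M²) (t(M) = √(0 + M²) = √(M²))
48 + t(-4)*4 = 48 + √((-4)²)*4 = 48 + √16*4 = 48 + 4*4 = 48 + 16 = 64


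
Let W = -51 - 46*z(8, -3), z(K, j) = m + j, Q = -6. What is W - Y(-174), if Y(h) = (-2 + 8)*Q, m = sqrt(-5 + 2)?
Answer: 123 - 46*I*sqrt(3) ≈ 123.0 - 79.674*I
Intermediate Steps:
m = I*sqrt(3) (m = sqrt(-3) = I*sqrt(3) ≈ 1.732*I)
Y(h) = -36 (Y(h) = (-2 + 8)*(-6) = 6*(-6) = -36)
z(K, j) = j + I*sqrt(3) (z(K, j) = I*sqrt(3) + j = j + I*sqrt(3))
W = 87 - 46*I*sqrt(3) (W = -51 - 46*(-3 + I*sqrt(3)) = -51 + (138 - 46*I*sqrt(3)) = 87 - 46*I*sqrt(3) ≈ 87.0 - 79.674*I)
W - Y(-174) = (87 - 46*I*sqrt(3)) - 1*(-36) = (87 - 46*I*sqrt(3)) + 36 = 123 - 46*I*sqrt(3)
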